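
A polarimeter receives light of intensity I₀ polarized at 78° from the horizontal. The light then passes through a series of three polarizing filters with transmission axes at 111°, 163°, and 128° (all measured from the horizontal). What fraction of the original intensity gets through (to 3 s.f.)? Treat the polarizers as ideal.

≈ 0.179 I₀

I₁ = I₀ cos²(111° − 78°) = I₀ cos²(33°) = 0.7034 I₀.
I₂ = I₁ cos²(163° − 111°) = 0.7034 I₀ · cos²(52°) = 0.2666 I₀.
I₃ = I₂ cos²(128° − 163°) = 0.2666 I₀ · cos²(35°) = 0.1789 I₀.
Transmitted fraction = 0.1789.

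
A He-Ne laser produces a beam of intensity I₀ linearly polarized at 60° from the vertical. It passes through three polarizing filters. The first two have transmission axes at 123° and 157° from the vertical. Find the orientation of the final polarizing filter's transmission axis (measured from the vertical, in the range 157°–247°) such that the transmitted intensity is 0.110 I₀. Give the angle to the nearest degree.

θ ≈ 185°

I₁ = I₀ cos²(123° − 60°) = I₀ cos²(63°) = 0.2061 I₀.
I₂ = I₁ cos²(157° − 123°) = 0.2061 I₀ · cos²(34°) = 0.1417 I₀.
Need I₃/I₀ = 0.11, so cos²(θ − 157°) = 0.11 / 0.1417 = 0.7765.
θ − 157° = arccos(√0.7765) = 28.2°, giving θ ≈ 157 + 28.2 = 185.2°.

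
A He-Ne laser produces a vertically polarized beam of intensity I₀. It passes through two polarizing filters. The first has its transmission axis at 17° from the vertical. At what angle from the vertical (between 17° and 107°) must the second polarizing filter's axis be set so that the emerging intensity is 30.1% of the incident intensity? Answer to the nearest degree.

I₁ = I₀ cos²(17° − 0°) = I₀ cos²(17°) = 0.9145 I₀.
Need I₂/I₀ = 0.301, so cos²(θ − 17°) = 0.301 / 0.9145 = 0.3291.
θ − 17° = arccos(√0.3291) = 55.0°, giving θ ≈ 17 + 55.0 = 72.0°.

θ ≈ 72°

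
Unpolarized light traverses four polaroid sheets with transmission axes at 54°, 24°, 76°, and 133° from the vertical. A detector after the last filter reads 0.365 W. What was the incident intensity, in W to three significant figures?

Unpolarized light through the first polarizer → I₁ = ½ I₀, now polarized at 54°.
I₂ = I₁ cos²(24° − 54°) = 0.5 I₀ · cos²(30°) = 0.375 I₀.
I₃ = I₂ cos²(76° − 24°) = 0.375 I₀ · cos²(52°) = 0.1421 I₀.
I₄ = I₃ cos²(133° − 76°) = 0.1421 I₀ · cos²(57°) = 0.04216 I₀.
So 0.365 W = 0.04216 I₀, giving I₀ = 0.365/0.04216 = 8.657 W.

I₀ ≈ 8.66 W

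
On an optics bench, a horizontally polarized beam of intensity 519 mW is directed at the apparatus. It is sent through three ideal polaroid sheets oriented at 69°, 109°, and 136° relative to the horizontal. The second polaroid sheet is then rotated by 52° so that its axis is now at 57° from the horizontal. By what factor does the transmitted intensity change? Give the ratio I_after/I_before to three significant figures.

Before rotation:
I₁ = I₀ cos²(69° − 0°) = I₀ cos²(69°) = 0.1284 I₀.
I₂ = I₁ cos²(109° − 69°) = 0.1284 I₀ · cos²(40°) = 0.07536 I₀.
I₃ = I₂ cos²(136° − 109°) = 0.07536 I₀ · cos²(27°) = 0.05983 I₀.
After rotation:
I₁ = I₀ cos²(69° − 0°) = I₀ cos²(69°) = 0.1284 I₀.
I₂ = I₁ cos²(57° − 69°) = 0.1284 I₀ · cos²(12°) = 0.1229 I₀.
I₃ = I₂ cos²(136° − 57°) = 0.1229 I₀ · cos²(79°) = 0.004474 I₀.
Ratio = 0.004474 / 0.05983 = 0.07477.

I_new/I_old ≈ 0.0748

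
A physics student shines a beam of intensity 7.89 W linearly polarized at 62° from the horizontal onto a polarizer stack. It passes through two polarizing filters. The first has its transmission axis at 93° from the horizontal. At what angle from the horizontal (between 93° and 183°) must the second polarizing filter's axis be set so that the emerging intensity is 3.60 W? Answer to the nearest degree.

I₁ = I₀ cos²(93° − 62°) = I₀ cos²(31°) = 0.7347 I₀.
Target fraction: 3.60 / 7.89 W = 0.4563 of I₀.
Need I₂/I₀ = 0.4563, so cos²(θ − 93°) = 0.4563 / 0.7347 = 0.621.
θ − 93° = arccos(√0.621) = 38.0°, giving θ ≈ 93 + 38.0 = 131.0°.

θ ≈ 131°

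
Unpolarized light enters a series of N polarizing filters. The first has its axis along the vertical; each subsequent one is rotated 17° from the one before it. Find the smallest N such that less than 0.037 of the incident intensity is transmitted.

First polarizer halves the unpolarized light: factor 1/2.
Each further stage multiplies by cos²(17°) = 0.9145.
After N polarizers: T = 0.5·0.9145^(N−1). Require T < 0.037 ⇒ N−1 > ln(0.037/0.5)/ln(0.9145) = 29.14, so N−1 ≥ 30 and N = 31.
Check: N=31 gives T = 0.03426 < 0.037; N=30 gives T = 0.03746.

N = 31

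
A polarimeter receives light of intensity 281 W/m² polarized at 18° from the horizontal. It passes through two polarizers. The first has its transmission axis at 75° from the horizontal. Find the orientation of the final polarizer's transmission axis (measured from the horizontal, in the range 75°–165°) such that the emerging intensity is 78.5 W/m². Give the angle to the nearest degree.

θ ≈ 89°

I₁ = I₀ cos²(75° − 18°) = I₀ cos²(57°) = 0.2966 I₀.
Target fraction: 78.5 / 281 W/m² = 0.2794 of I₀.
Need I₂/I₀ = 0.2794, so cos²(θ − 75°) = 0.2794 / 0.2966 = 0.9418.
θ − 75° = arccos(√0.9418) = 14.0°, giving θ ≈ 75 + 14.0 = 89.0°.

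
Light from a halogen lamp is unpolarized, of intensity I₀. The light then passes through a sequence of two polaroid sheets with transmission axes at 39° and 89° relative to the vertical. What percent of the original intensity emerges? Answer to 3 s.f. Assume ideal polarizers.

Unpolarized light through the first polarizer → I₁ = ½ I₀, now polarized at 39°.
I₂ = I₁ cos²(89° − 39°) = 0.5 I₀ · cos²(50°) = 0.2066 I₀.
That is 20.66% of the incident intensity.

≈ 20.7%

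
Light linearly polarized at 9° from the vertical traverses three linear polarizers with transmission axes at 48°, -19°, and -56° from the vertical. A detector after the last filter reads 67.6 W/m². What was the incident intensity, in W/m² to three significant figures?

I₀ ≈ 1150 W/m²

By Malus's law, I₁ = I₀ cos²(48° − 9°) = I₀ cos²(39°) = 0.604 I₀.
I₂ = I₁ cos²(-19° − 48°) = 0.604 I₀ · cos²(67°) = 0.09221 I₀.
I₃ = I₂ cos²(-56° + 19°) = 0.09221 I₀ · cos²(37°) = 0.05881 I₀.
So 67.6 W/m² = 0.05881 I₀, giving I₀ = 67.6/0.05881 = 1149 W/m².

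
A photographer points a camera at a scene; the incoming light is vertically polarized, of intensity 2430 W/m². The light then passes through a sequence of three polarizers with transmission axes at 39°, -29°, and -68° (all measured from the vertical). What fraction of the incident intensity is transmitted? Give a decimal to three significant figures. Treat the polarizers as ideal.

I₁ = 2430 W/m² · cos²(39°) = 1468 W/m².
I₂ = I₁ · cos²(68°) = 1468 · 0.1403 = 206 W/m².
I₃ = I₂ · cos²(39°) = 206 · 0.604 = 124.4 W/m².
Transmitted fraction = 0.05119.

I/I₀ ≈ 0.0512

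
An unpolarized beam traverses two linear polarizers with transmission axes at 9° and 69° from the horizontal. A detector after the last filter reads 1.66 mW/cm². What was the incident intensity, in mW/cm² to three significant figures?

Unpolarized light through the first polarizer → I₁ = ½ I₀, now polarized at 9°.
I₂ = I₁ cos²(69° − 9°) = 0.5 I₀ · cos²(60°) = 0.125 I₀.
So 1.66 mW/cm² = 0.125 I₀, giving I₀ = 1.66/0.125 = 13.28 mW/cm².

I₀ ≈ 13.3 mW/cm²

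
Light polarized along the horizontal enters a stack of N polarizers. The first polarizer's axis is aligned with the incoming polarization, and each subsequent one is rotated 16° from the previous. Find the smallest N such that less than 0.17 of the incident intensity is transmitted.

N = 24

First polarizer is aligned with the polarization: full transmission.
Each further stage multiplies by cos²(16°) = 0.924.
After N polarizers: T = 0.924^(N−1). Require T < 0.17 ⇒ N−1 > ln(0.17)/ln(0.924) = 22.42, so N−1 ≥ 23 and N = 24.
Check: N=24 gives T = 0.1624 < 0.17; N=23 gives T = 0.1758.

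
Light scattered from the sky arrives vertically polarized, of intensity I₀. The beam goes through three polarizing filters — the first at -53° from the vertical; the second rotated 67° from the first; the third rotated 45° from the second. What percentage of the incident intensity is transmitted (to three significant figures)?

I₁ = I₀ cos²(-53° − 0°) = I₀ cos²(53°) = 0.3622 I₀.
I₂ = I₁ cos²(67°) = 0.3622 · 0.1527 I₀ = 0.05529 I₀.
I₃ = I₂ cos²(45°) = 0.05529 · 0.5 I₀ = 0.02765 I₀.
That is 2.765% of the incident intensity.

≈ 2.76%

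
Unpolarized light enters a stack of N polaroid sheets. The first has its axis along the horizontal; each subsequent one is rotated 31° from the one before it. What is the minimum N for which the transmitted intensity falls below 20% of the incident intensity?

First polarizer halves the unpolarized light: factor 1/2.
Each further stage multiplies by cos²(31°) = 0.7347.
After N polarizers: T = 0.5·0.7347^(N−1). Require T < 0.20 ⇒ N−1 > ln(0.20/0.5)/ln(0.7347) = 2.97, so N−1 ≥ 3 and N = 4.
Check: N=4 gives T = 0.1983 < 0.20; N=3 gives T = 0.2699.

N = 4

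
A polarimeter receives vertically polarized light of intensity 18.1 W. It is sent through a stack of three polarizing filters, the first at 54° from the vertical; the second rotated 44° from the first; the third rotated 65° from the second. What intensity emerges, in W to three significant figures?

I ≈ 0.578 W

I₁ = 18.1 W · cos²(54°) = 6.253 W.
I₂ = I₁ · cos²(44°) = 6.253 · 0.5174 = 3.236 W.
I₃ = I₂ · cos²(65°) = 3.236 · 0.1786 = 0.5779 W.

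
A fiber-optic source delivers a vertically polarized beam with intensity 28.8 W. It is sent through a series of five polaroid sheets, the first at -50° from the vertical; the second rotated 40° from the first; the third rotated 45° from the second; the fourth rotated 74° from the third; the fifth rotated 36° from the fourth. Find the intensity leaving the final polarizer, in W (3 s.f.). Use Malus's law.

By Malus's law, I₁ = 28.8 W · cos²(50°) = 11.9 W.
I₂ = I₁ · cos²(40°) = 11.9 · 0.5868 = 6.983 W.
I₃ = I₂ · cos²(45°) = 6.983 · 0.5 = 3.491 W.
I₄ = I₃ · cos²(74°) = 3.491 · 0.07598 = 0.2653 W.
I₅ = I₄ · cos²(36°) = 0.2653 · 0.6545 = 0.1736 W.

I ≈ 0.174 W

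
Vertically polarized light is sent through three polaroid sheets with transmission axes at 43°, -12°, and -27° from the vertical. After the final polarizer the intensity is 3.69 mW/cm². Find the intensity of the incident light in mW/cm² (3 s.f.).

I₁ = I₀ cos²(43° − 0°) = I₀ cos²(43°) = 0.5349 I₀.
I₂ = I₁ cos²(-12° − 43°) = 0.5349 I₀ · cos²(55°) = 0.176 I₀.
I₃ = I₂ cos²(-27° + 12°) = 0.176 I₀ · cos²(15°) = 0.1642 I₀.
So 3.69 mW/cm² = 0.1642 I₀, giving I₀ = 3.69/0.1642 = 22.48 mW/cm².

I₀ ≈ 22.5 mW/cm²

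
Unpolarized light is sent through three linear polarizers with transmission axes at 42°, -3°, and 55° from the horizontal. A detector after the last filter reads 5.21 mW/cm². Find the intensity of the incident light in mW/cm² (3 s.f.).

Unpolarized light through the first polarizer → I₁ = ½ I₀, now polarized at 42°.
I₂ = I₁ cos²(-3° − 42°) = 0.5 I₀ · cos²(45°) = 0.25 I₀.
I₃ = I₂ cos²(55° + 3°) = 0.25 I₀ · cos²(58°) = 0.0702 I₀.
So 5.21 mW/cm² = 0.0702 I₀, giving I₀ = 5.21/0.0702 = 74.21 mW/cm².

I₀ ≈ 74.2 mW/cm²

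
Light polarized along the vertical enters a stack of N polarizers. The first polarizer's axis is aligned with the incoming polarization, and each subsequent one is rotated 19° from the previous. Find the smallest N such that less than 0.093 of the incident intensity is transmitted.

First polarizer is aligned with the polarization: full transmission.
Each further stage multiplies by cos²(19°) = 0.894.
After N polarizers: T = 0.894^(N−1). Require T < 0.093 ⇒ N−1 > ln(0.093)/ln(0.894) = 21.20, so N−1 ≥ 22 and N = 23.
Check: N=23 gives T = 0.08501 < 0.093; N=22 gives T = 0.09509.

N = 23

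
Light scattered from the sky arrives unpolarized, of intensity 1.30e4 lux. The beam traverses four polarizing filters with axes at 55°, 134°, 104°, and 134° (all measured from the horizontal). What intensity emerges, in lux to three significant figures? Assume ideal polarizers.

Unpolarized light through the first polarizer → I₁ = 1.30e4 lux/2 = 6500 lux, polarized at 55°.
I₂ = I₁ · cos²(79°) = 6500 · 0.03641 = 236.7 lux.
I₃ = I₂ · cos²(30°) = 236.7 · 0.75 = 177.5 lux.
I₄ = I₃ · cos²(30°) = 177.5 · 0.75 = 133.1 lux.

I ≈ 133 lux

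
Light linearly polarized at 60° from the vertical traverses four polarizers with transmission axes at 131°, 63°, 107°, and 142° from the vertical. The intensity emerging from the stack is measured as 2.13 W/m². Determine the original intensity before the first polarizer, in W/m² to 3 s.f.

I₁ = I₀ cos²(131° − 60°) = I₀ cos²(71°) = 0.106 I₀.
I₂ = I₁ cos²(63° − 131°) = 0.106 I₀ · cos²(68°) = 0.01487 I₀.
I₃ = I₂ cos²(107° − 63°) = 0.01487 I₀ · cos²(44°) = 0.007697 I₀.
I₄ = I₃ cos²(142° − 107°) = 0.007697 I₀ · cos²(35°) = 0.005165 I₀.
So 2.13 W/m² = 0.005165 I₀, giving I₀ = 2.13/0.005165 = 412.4 W/m².

I₀ ≈ 412 W/m²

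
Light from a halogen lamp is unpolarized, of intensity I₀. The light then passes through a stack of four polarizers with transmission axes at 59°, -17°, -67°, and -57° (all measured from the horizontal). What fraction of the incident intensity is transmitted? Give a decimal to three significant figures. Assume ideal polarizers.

Unpolarized light through the first polarizer → I₁ = ½ I₀, now polarized at 59°.
I₂ = I₁ cos²(-17° − 59°) = 0.5 I₀ · cos²(76°) = 0.02926 I₀.
I₃ = I₂ cos²(-67° + 17°) = 0.02926 I₀ · cos²(50°) = 0.01209 I₀.
I₄ = I₃ cos²(-57° + 67°) = 0.01209 I₀ · cos²(10°) = 0.01173 I₀.
Transmitted fraction = 0.01173.

≈ 0.0117 I₀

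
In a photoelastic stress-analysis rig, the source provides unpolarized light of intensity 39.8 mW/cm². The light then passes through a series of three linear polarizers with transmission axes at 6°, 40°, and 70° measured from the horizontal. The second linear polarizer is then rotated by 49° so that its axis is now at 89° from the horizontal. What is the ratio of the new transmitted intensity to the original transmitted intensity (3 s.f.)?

Before rotation:
Unpolarized light through the first polarizer → I₁ = ½ I₀, now polarized at 6°.
I₂ = I₁ cos²(40° − 6°) = 0.5 I₀ · cos²(34°) = 0.3437 I₀.
I₃ = I₂ cos²(70° − 40°) = 0.3437 I₀ · cos²(30°) = 0.2577 I₀.
After rotation:
Unpolarized light through the first polarizer → I₁ = ½ I₀, now polarized at 6°.
I₂ = I₁ cos²(89° − 6°) = 0.5 I₀ · cos²(83°) = 0.007426 I₀.
I₃ = I₂ cos²(70° − 89°) = 0.007426 I₀ · cos²(19°) = 0.006639 I₀.
Ratio = 0.006639 / 0.2577 = 0.02576.

I_new/I_old ≈ 0.0258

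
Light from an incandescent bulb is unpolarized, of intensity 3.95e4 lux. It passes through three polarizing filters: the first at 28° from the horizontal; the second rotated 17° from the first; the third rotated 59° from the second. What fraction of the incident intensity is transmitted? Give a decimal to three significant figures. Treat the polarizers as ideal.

Unpolarized light through the first polarizer → I₁ = 3.95e4 lux/2 = 1.975e+04 lux, polarized at 28°.
I₂ = I₁ · cos²(17°) = 1.975e+04 · 0.9145 = 1.806e+04 lux.
I₃ = I₂ · cos²(59°) = 1.806e+04 · 0.2653 = 4791 lux.
Transmitted fraction = 0.1213.

I/I₀ ≈ 0.121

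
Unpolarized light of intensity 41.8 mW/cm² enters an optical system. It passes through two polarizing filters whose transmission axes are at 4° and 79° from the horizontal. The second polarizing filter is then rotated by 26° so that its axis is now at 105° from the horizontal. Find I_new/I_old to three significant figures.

I_new/I_old ≈ 0.544

Before rotation:
Unpolarized light through the first polarizer → I₁ = ½ I₀, now polarized at 4°.
I₂ = I₁ cos²(79° − 4°) = 0.5 I₀ · cos²(75°) = 0.03349 I₀.
After rotation:
Unpolarized light through the first polarizer → I₁ = ½ I₀, now polarized at 4°.
Angle between axes 1 and 2: 79°. I₂ = 0.5 I₀ · cos²(79°) = 0.0182 I₀.
Ratio = 0.0182 / 0.03349 = 0.5435.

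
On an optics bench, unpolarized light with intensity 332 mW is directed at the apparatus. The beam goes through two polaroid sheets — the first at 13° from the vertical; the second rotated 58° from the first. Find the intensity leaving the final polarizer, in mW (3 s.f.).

I ≈ 46.6 mW

Unpolarized light through the first polarizer → I₁ = 332 mW/2 = 166 mW, polarized at 13°.
I₂ = I₁ · cos²(58°) = 166 · 0.2808 = 46.62 mW.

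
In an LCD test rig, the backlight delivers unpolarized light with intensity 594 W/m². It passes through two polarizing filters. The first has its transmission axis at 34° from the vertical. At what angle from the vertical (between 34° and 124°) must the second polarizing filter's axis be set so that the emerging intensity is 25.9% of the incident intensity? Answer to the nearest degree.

Unpolarized light through the first polarizer → I₁ = ½ I₀, now polarized at 34°.
Need I₂/I₀ = 0.259, so cos²(θ − 34°) = 0.259 / 0.5 = 0.518.
θ − 34° = arccos(√0.518) = 44.0°, giving θ ≈ 34 + 44.0 = 78.0°.

θ ≈ 78°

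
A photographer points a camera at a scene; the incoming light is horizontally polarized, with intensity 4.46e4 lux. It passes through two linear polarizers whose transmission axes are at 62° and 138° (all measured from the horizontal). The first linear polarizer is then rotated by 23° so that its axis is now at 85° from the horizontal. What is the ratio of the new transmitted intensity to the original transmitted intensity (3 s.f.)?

I_new/I_old ≈ 0.213

Before rotation:
By Malus's law, I₁ = I₀ cos²(62° − 0°) = I₀ cos²(62°) = 0.2204 I₀.
I₂ = I₁ cos²(138° − 62°) = 0.2204 I₀ · cos²(76°) = 0.0129 I₀.
After rotation:
I₁ = I₀ cos²(85° − 0°) = I₀ cos²(85°) = 0.007596 I₀.
I₂ = I₁ cos²(138° − 85°) = 0.007596 I₀ · cos²(53°) = 0.002751 I₀.
Ratio = 0.002751 / 0.0129 = 0.2133.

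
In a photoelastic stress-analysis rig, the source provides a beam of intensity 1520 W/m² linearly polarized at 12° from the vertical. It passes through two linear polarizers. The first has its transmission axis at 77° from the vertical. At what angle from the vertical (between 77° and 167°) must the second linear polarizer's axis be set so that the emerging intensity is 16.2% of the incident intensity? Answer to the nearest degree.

θ ≈ 95°

I₁ = I₀ cos²(77° − 12°) = I₀ cos²(65°) = 0.1786 I₀.
Need I₂/I₀ = 0.162, so cos²(θ − 77°) = 0.162 / 0.1786 = 0.907.
θ − 77° = arccos(√0.907) = 17.8°, giving θ ≈ 77 + 17.8 = 94.8°.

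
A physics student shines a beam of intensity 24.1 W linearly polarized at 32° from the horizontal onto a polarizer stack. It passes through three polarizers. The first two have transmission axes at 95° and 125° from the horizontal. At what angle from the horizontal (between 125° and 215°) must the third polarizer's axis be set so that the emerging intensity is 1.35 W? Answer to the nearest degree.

θ ≈ 178°

By Malus's law, I₁ = I₀ cos²(95° − 32°) = I₀ cos²(63°) = 0.2061 I₀.
I₂ = I₁ cos²(125° − 95°) = 0.2061 I₀ · cos²(30°) = 0.1546 I₀.
Target fraction: 1.35 / 24.1 W = 0.05602 of I₀.
Need I₃/I₀ = 0.05602, so cos²(θ − 125°) = 0.05602 / 0.1546 = 0.3624.
θ − 125° = arccos(√0.3624) = 53.0°, giving θ ≈ 125 + 53.0 = 178.0°.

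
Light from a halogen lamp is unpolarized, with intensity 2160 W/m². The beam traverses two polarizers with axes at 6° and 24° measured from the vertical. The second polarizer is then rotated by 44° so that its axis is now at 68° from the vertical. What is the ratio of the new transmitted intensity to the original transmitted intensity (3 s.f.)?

Before rotation:
Unpolarized light through the first polarizer → I₁ = ½ I₀, now polarized at 6°.
I₂ = I₁ cos²(24° − 6°) = 0.5 I₀ · cos²(18°) = 0.4523 I₀.
After rotation:
Unpolarized light through the first polarizer → I₁ = ½ I₀, now polarized at 6°.
I₂ = I₁ cos²(68° − 6°) = 0.5 I₀ · cos²(62°) = 0.1102 I₀.
Ratio = 0.1102 / 0.4523 = 0.2437.

I_new/I_old ≈ 0.244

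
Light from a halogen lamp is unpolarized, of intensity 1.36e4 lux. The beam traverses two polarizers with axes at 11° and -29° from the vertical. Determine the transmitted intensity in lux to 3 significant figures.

Unpolarized light through the first polarizer → I₁ = 1.36e4 lux/2 = 6800 lux, polarized at 11°.
I₂ = I₁ · cos²(40°) = 6800 · 0.5868 = 3990 lux.

I ≈ 3990 lux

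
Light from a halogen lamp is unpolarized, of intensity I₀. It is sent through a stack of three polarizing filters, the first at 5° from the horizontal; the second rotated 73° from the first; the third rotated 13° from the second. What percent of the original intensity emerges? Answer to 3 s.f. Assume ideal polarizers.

≈ 4.06%

Unpolarized light through the first polarizer → I₁ = ½ I₀, now polarized at 5°.
I₂ = I₁ cos²(73°) = 0.5 · 0.08548 I₀ = 0.04274 I₀.
I₃ = I₂ cos²(13°) = 0.04274 · 0.9494 I₀ = 0.04058 I₀.
That is 4.058% of the incident intensity.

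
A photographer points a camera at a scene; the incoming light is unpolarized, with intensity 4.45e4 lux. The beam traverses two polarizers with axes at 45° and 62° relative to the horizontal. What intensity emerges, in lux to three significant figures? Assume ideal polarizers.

I ≈ 2.03e4 lux

Unpolarized light through the first polarizer → I₁ = 4.45e4 lux/2 = 2.225e+04 lux, polarized at 45°.
I₂ = I₁ · cos²(17°) = 2.225e+04 · 0.9145 = 2.035e+04 lux.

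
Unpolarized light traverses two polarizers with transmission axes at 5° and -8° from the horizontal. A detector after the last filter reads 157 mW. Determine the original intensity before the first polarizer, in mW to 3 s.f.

Unpolarized light through the first polarizer → I₁ = ½ I₀, now polarized at 5°.
I₂ = I₁ cos²(-8° − 5°) = 0.5 I₀ · cos²(13°) = 0.4747 I₀.
So 157 mW = 0.4747 I₀, giving I₀ = 157/0.4747 = 330.7 mW.

I₀ ≈ 331 mW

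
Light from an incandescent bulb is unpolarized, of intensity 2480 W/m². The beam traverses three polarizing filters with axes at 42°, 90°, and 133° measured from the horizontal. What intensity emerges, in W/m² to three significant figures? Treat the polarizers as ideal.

Unpolarized light through the first polarizer → I₁ = 2480 W/m²/2 = 1240 W/m², polarized at 42°.
I₂ = I₁ · cos²(48°) = 1240 · 0.4477 = 555.2 W/m².
I₃ = I₂ · cos²(43°) = 555.2 · 0.5349 = 297 W/m².

I ≈ 297 W/m²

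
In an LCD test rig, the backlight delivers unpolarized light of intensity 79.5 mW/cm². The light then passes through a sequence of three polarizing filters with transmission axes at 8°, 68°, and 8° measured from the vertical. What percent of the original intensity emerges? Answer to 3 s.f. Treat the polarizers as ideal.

≈ 3.13%

Unpolarized light through the first polarizer → I₁ = 79.5 mW/cm²/2 = 39.75 mW/cm², polarized at 8°.
I₂ = I₁ · cos²(60°) = 39.75 · 0.25 = 9.938 mW/cm².
I₃ = I₂ · cos²(60°) = 9.938 · 0.25 = 2.484 mW/cm².
That is 3.125% of the incident intensity.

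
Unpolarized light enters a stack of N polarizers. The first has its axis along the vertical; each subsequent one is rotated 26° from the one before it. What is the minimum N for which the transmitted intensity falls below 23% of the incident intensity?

N = 5

First polarizer halves the unpolarized light: factor 1/2.
Each further stage multiplies by cos²(26°) = 0.8078.
After N polarizers: T = 0.5·0.8078^(N−1). Require T < 0.23 ⇒ N−1 > ln(0.23/0.5)/ln(0.8078) = 3.64, so N−1 ≥ 4 and N = 5.
Check: N=5 gives T = 0.2129 < 0.23; N=4 gives T = 0.2636.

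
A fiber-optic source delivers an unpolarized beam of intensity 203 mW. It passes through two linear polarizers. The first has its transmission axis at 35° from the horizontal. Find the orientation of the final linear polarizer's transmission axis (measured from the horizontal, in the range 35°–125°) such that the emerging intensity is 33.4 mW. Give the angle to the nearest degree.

Unpolarized light through the first polarizer → I₁ = ½ I₀, now polarized at 35°.
Target fraction: 33.4 / 203 mW = 0.1645 of I₀.
Need I₂/I₀ = 0.1645, so cos²(θ − 35°) = 0.1645 / 0.5 = 0.3291.
θ − 35° = arccos(√0.3291) = 55.0°, giving θ ≈ 35 + 55.0 = 90.0°.

θ ≈ 90°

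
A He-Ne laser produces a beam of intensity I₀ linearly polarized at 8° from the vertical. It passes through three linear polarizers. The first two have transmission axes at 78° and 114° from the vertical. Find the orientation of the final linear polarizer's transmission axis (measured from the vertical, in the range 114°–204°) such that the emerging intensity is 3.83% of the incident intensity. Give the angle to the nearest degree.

θ ≈ 159°

I₁ = I₀ cos²(78° − 8°) = I₀ cos²(70°) = 0.117 I₀.
I₂ = I₁ cos²(114° − 78°) = 0.117 I₀ · cos²(36°) = 0.07656 I₀.
Need I₃/I₀ = 0.0383, so cos²(θ − 114°) = 0.0383 / 0.07656 = 0.5002.
θ − 114° = arccos(√0.5002) = 45.0°, giving θ ≈ 114 + 45.0 = 159.0°.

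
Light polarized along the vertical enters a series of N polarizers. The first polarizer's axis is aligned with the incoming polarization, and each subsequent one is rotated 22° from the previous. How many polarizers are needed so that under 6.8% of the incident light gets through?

First polarizer is aligned with the polarization: full transmission.
Each further stage multiplies by cos²(22°) = 0.8597.
After N polarizers: T = 0.8597^(N−1). Require T < 0.068 ⇒ N−1 > ln(0.068)/ln(0.8597) = 17.78, so N−1 ≥ 18 and N = 19.
Check: N=19 gives T = 0.06576 < 0.068; N=18 gives T = 0.0765.

N = 19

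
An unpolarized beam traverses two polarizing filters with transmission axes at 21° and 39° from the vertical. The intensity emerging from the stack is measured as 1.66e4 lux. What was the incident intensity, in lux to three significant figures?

Unpolarized light through the first polarizer → I₁ = ½ I₀, now polarized at 21°.
I₂ = I₁ cos²(39° − 21°) = 0.5 I₀ · cos²(18°) = 0.4523 I₀.
So 1.66e4 lux = 0.4523 I₀, giving I₀ = 1.66e4/0.4523 = 3.671e+04 lux.

I₀ ≈ 3.67e4 lux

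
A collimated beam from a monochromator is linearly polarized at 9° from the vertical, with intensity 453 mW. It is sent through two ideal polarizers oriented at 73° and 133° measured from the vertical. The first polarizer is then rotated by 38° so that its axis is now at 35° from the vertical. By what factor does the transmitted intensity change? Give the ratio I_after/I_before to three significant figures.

I_new/I_old ≈ 0.326

Before rotation:
I₁ = I₀ cos²(73° − 9°) = I₀ cos²(64°) = 0.1922 I₀.
I₂ = I₁ cos²(133° − 73°) = 0.1922 I₀ · cos²(60°) = 0.04804 I₀.
After rotation:
I₁ = I₀ cos²(35° − 9°) = I₀ cos²(26°) = 0.8078 I₀.
Angle between axes 1 and 2: 82°. I₂ = 0.8078 I₀ · cos²(82°) = 0.01565 I₀.
Ratio = 0.01565 / 0.04804 = 0.3257.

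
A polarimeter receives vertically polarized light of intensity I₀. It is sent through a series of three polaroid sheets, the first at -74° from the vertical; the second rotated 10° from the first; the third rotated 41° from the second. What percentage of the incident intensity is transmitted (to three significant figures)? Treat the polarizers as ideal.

I₁ = I₀ cos²(-74° − 0°) = I₀ cos²(74°) = 0.07598 I₀.
I₂ = I₁ cos²(10°) = 0.07598 · 0.9698 I₀ = 0.07368 I₀.
I₃ = I₂ cos²(41°) = 0.07368 · 0.5696 I₀ = 0.04197 I₀.
That is 4.197% of the incident intensity.

≈ 4.20%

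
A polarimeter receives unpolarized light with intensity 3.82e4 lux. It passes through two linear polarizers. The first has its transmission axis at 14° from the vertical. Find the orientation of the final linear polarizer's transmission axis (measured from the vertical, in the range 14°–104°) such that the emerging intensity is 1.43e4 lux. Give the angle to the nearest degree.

Unpolarized light through the first polarizer → I₁ = ½ I₀, now polarized at 14°.
Target fraction: 1.43e4 / 3.82e4 lux = 0.3743 of I₀.
Need I₂/I₀ = 0.3743, so cos²(θ − 14°) = 0.3743 / 0.5 = 0.7487.
θ − 14° = arccos(√0.7487) = 30.1°, giving θ ≈ 14 + 30.1 = 44.1°.

θ ≈ 44°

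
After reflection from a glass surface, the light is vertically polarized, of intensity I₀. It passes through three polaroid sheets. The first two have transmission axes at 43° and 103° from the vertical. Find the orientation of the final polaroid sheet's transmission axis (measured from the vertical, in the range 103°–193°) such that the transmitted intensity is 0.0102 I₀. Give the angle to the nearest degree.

θ ≈ 177°

I₁ = I₀ cos²(43° − 0°) = I₀ cos²(43°) = 0.5349 I₀.
I₂ = I₁ cos²(103° − 43°) = 0.5349 I₀ · cos²(60°) = 0.1337 I₀.
Need I₃/I₀ = 0.0102, so cos²(θ − 103°) = 0.0102 / 0.1337 = 0.07628.
θ − 103° = arccos(√0.07628) = 74.0°, giving θ ≈ 103 + 74.0 = 177.0°.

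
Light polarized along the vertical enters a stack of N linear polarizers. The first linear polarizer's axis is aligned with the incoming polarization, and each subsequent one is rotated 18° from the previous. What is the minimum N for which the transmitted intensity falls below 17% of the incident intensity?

First polarizer is aligned with the polarization: full transmission.
Each further stage multiplies by cos²(18°) = 0.9045.
After N polarizers: T = 0.9045^(N−1). Require T < 0.17 ⇒ N−1 > ln(0.17)/ln(0.9045) = 17.66, so N−1 ≥ 18 and N = 19.
Check: N=19 gives T = 0.1642 < 0.17; N=18 gives T = 0.1816.

N = 19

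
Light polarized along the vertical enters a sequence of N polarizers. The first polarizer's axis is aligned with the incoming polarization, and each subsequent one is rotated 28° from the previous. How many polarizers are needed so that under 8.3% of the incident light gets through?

N = 11

First polarizer is aligned with the polarization: full transmission.
Each further stage multiplies by cos²(28°) = 0.7796.
After N polarizers: T = 0.7796^(N−1). Require T < 0.083 ⇒ N−1 > ln(0.083)/ln(0.7796) = 10.00, so N−1 ≥ 10 and N = 11.
Check: N=11 gives T = 0.08293 < 0.083; N=10 gives T = 0.1064.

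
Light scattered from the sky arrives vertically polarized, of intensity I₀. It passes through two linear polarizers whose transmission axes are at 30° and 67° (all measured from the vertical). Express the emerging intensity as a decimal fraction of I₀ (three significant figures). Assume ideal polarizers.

By Malus's law, I₁ = I₀ cos²(30° − 0°) = I₀ cos²(30°) = 0.75 I₀.
I₂ = I₁ cos²(67° − 30°) = 0.75 I₀ · cos²(37°) = 0.4784 I₀.
Transmitted fraction = 0.4784.

≈ 0.478 I₀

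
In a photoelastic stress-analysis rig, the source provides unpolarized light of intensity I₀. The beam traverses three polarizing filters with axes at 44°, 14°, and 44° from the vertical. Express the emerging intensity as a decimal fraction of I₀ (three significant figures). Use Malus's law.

Unpolarized light through the first polarizer → I₁ = ½ I₀, now polarized at 44°.
I₂ = I₁ cos²(14° − 44°) = 0.5 I₀ · cos²(30°) = 0.375 I₀.
I₃ = I₂ cos²(44° − 14°) = 0.375 I₀ · cos²(30°) = 0.2813 I₀.
Transmitted fraction = 0.2813.

≈ 0.281 I₀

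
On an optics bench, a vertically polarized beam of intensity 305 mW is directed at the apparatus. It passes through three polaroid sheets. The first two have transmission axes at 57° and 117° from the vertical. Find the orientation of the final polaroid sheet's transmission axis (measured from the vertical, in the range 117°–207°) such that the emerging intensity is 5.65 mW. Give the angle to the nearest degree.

θ ≈ 177°

I₁ = I₀ cos²(57° − 0°) = I₀ cos²(57°) = 0.2966 I₀.
I₂ = I₁ cos²(117° − 57°) = 0.2966 I₀ · cos²(60°) = 0.07416 I₀.
Target fraction: 5.65 / 305 mW = 0.01852 of I₀.
Need I₃/I₀ = 0.01852, so cos²(θ − 117°) = 0.01852 / 0.07416 = 0.2498.
θ − 117° = arccos(√0.2498) = 60.0°, giving θ ≈ 117 + 60.0 = 177.0°.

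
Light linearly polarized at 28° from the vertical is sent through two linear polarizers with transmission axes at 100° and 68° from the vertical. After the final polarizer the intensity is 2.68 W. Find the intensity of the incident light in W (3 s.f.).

I₀ ≈ 39.0 W

By Malus's law, I₁ = I₀ cos²(100° − 28°) = I₀ cos²(72°) = 0.09549 I₀.
I₂ = I₁ cos²(68° − 100°) = 0.09549 I₀ · cos²(32°) = 0.06868 I₀.
So 2.68 W = 0.06868 I₀, giving I₀ = 2.68/0.06868 = 39.02 W.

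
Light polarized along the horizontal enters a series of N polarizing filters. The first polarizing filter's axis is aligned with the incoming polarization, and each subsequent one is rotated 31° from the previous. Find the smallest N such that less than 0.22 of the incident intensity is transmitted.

First polarizer is aligned with the polarization: full transmission.
Each further stage multiplies by cos²(31°) = 0.7347.
After N polarizers: T = 0.7347^(N−1). Require T < 0.22 ⇒ N−1 > ln(0.22)/ln(0.7347) = 4.91, so N−1 ≥ 5 and N = 6.
Check: N=6 gives T = 0.2141 < 0.22; N=5 gives T = 0.2914.

N = 6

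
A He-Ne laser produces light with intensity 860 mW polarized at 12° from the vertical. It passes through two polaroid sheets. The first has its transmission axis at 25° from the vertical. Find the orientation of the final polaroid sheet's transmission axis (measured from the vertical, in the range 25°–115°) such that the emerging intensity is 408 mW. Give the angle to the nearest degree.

I₁ = I₀ cos²(25° − 12°) = I₀ cos²(13°) = 0.9494 I₀.
Target fraction: 408 / 860 mW = 0.4744 of I₀.
Need I₂/I₀ = 0.4744, so cos²(θ − 25°) = 0.4744 / 0.9494 = 0.4997.
θ − 25° = arccos(√0.4997) = 45.0°, giving θ ≈ 25 + 45.0 = 70.0°.

θ ≈ 70°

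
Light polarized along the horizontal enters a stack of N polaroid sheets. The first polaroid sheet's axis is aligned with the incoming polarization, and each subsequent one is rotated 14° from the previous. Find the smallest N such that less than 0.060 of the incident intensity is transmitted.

N = 48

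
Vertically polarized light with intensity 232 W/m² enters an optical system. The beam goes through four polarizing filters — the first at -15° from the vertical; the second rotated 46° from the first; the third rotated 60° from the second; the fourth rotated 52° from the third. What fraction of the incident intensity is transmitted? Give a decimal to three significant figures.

I/I₀ ≈ 0.0427

I₁ = 232 W/m² · cos²(15°) = 216.5 W/m².
I₂ = I₁ · cos²(46°) = 216.5 · 0.4826 = 104.5 W/m².
I₃ = I₂ · cos²(60°) = 104.5 · 0.25 = 26.11 W/m².
I₄ = I₃ · cos²(52°) = 26.11 · 0.379 = 9.898 W/m².
Transmitted fraction = 0.04266.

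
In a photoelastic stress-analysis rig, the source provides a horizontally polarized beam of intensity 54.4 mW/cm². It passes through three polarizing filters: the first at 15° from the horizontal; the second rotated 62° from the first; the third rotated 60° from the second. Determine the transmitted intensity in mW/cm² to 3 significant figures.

I₁ = 54.4 mW/cm² · cos²(15°) = 50.76 mW/cm².
I₂ = I₁ · cos²(62°) = 50.76 · 0.2204 = 11.19 mW/cm².
I₃ = I₂ · cos²(60°) = 11.19 · 0.25 = 2.797 mW/cm².

I ≈ 2.80 mW/cm²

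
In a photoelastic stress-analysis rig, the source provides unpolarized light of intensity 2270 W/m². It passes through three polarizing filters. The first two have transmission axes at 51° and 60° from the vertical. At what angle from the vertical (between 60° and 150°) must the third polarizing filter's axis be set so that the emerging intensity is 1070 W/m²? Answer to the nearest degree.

Unpolarized light through the first polarizer → I₁ = ½ I₀, now polarized at 51°.
I₂ = I₁ cos²(60° − 51°) = 0.5 I₀ · cos²(9°) = 0.4878 I₀.
Target fraction: 1070 / 2270 W/m² = 0.4714 of I₀.
Need I₃/I₀ = 0.4714, so cos²(θ − 60°) = 0.4714 / 0.4878 = 0.9664.
θ − 60° = arccos(√0.9664) = 10.6°, giving θ ≈ 60 + 10.6 = 70.6°.

θ ≈ 71°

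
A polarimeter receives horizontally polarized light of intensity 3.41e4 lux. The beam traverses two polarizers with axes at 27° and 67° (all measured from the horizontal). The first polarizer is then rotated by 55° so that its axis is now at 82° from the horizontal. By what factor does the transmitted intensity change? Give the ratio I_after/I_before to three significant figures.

Before rotation:
By Malus's law, I₁ = I₀ cos²(27° − 0°) = I₀ cos²(27°) = 0.7939 I₀.
I₂ = I₁ cos²(67° − 27°) = 0.7939 I₀ · cos²(40°) = 0.4659 I₀.
After rotation:
I₁ = I₀ cos²(82° − 0°) = I₀ cos²(82°) = 0.01937 I₀.
I₂ = I₁ cos²(67° − 82°) = 0.01937 I₀ · cos²(15°) = 0.01807 I₀.
Ratio = 0.01807 / 0.4659 = 0.03879.

I_new/I_old ≈ 0.0388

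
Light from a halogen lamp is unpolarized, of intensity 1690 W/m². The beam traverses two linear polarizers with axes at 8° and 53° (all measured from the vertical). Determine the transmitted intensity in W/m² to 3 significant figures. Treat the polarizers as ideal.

Unpolarized light through the first polarizer → I₁ = 1690 W/m²/2 = 845 W/m², polarized at 8°.
I₂ = I₁ · cos²(45°) = 845 · 0.5 = 422.5 W/m².

I ≈ 423 W/m²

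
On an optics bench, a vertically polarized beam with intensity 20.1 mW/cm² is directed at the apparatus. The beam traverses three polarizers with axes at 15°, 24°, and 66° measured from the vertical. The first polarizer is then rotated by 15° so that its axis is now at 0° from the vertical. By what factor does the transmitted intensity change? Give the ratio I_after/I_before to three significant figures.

Before rotation:
By Malus's law, I₁ = I₀ cos²(15° − 0°) = I₀ cos²(15°) = 0.933 I₀.
I₂ = I₁ cos²(24° − 15°) = 0.933 I₀ · cos²(9°) = 0.9102 I₀.
I₃ = I₂ cos²(66° − 24°) = 0.9102 I₀ · cos²(42°) = 0.5027 I₀.
After rotation:
I₁ = I₀ cos²(0° − 0°) = I₀ cos²(0°) = 1 I₀.
I₂ = I₁ cos²(24° − 0°) = 1 I₀ · cos²(24°) = 0.8346 I₀.
I₃ = I₂ cos²(66° − 24°) = 0.8346 I₀ · cos²(42°) = 0.4609 I₀.
Ratio = 0.4609 / 0.5027 = 0.9169.

I_new/I_old ≈ 0.917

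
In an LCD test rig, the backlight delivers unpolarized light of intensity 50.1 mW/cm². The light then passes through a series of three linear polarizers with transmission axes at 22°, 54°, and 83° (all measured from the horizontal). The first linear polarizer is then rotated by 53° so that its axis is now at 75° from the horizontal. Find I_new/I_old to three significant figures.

I_new/I_old ≈ 1.21

Before rotation:
Unpolarized light through the first polarizer → I₁ = ½ I₀, now polarized at 22°.
I₂ = I₁ cos²(54° − 22°) = 0.5 I₀ · cos²(32°) = 0.3596 I₀.
I₃ = I₂ cos²(83° − 54°) = 0.3596 I₀ · cos²(29°) = 0.2751 I₀.
After rotation:
Unpolarized light through the first polarizer → I₁ = ½ I₀, now polarized at 75°.
I₂ = I₁ cos²(54° − 75°) = 0.5 I₀ · cos²(21°) = 0.4358 I₀.
I₃ = I₂ cos²(83° − 54°) = 0.4358 I₀ · cos²(29°) = 0.3334 I₀.
Ratio = 0.3334 / 0.2751 = 1.212.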